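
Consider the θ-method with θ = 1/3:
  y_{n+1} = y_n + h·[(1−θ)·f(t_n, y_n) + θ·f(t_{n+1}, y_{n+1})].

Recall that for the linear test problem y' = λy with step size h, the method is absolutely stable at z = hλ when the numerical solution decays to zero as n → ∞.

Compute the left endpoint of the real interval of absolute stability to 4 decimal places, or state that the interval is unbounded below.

On y'=λy, z=hλ:
  y_{n+1} = y_n + z·[2/3·y_n + 1/3·y_{n+1}] ⇒ (1 − 1/3z)y_{n+1} = (1 + 2/3z)y_n
  R(z) = (1 + 2/3z)/(1 − 1/3z).

Find x<0 with |R(x)|<1.
x=-1.53: |R|=0.0132
R=−1: 1+2/3x = −1+1/3x ⇒ -1/3x=2 ⇒ x=2/(-1/3)=-6.0000
Confirm numerically:
  x=-5.885: |R|=0.98706 <1
  x=-3.600: |R|=0.63636 <1
  x=-3.593: |R|=0.63492 <1
  x=-2.912: |R|=0.47767 <1
  x=-6.329: |R|=1.03527 >1
  x=-6.188: |R|=1.02046 >1
Interval (-6.0000, 0).

left endpoint -6.0000.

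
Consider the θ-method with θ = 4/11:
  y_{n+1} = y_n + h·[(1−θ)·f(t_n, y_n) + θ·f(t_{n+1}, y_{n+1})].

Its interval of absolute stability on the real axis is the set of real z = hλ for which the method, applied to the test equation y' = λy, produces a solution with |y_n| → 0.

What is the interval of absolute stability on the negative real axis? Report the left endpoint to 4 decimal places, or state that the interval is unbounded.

Test eqn y'=λy, z=hλ:
  y_{n+1} = y_n + z·[7/11·y_n + 4/11·y_{n+1}] ⇒ (1 − 4/11z)y_{n+1} = (1 + 7/11z)y_n
  ⇒ R(z) = (1 + 7/11z)/(1 − 4/11z).

Boundary: |R(x)|=1, x<0.
x=-0.84: |R|=0.3565
R=−1: 1+7/11x = −1+4/11x ⇒ -3/11x=2 ⇒ x=2/(-3/11)=-7.3333
Confirm numerically:
  x=-6.304: |R|=0.91473 <1
  x=-4.707: |R|=0.73585 <1
  x=-4.181: |R|=0.65889 <1
  x=-7.847: |R|=1.03635 >1
  x=-7.821: |R|=1.03460 >1
  x=-7.445: |R|=1.00821 >1
So |R|<1 on (-7.3333, 0).

z∈(-7.3333,0).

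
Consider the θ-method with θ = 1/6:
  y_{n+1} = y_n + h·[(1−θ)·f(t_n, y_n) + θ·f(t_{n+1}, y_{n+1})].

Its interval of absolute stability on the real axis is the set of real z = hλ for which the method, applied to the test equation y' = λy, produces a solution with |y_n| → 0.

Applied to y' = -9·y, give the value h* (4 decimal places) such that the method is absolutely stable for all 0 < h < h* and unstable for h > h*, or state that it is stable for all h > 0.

On y'=λy, z=hλ:
  y_{n+1} = y_n + z·[5/6·y_n + 1/6·y_{n+1}] ⇒ (1 − 1/6z)y_{n+1} = (1 + 5/6z)y_n
  Hence R(z) = (1 + 5/6z)/(1 − 1/6z).

Boundary: |R(x)|=1, x<0.
x=-0.75: |R|=0.3333
R=−1: 1+5/6x = −1+1/6x ⇒ -2/3x=2 ⇒ x=2/(-2/3)=-3.0000
Confirm numerically:
  x=-2.949: |R|=0.97720 <1
  x=-2.603: |R|=0.81541 <1
  x=-2.195: |R|=0.60708 <1
  x=-3.593: |R|=1.24726 >1
  x=-3.193: |R|=1.08398 >1
So |R|<1 on (-3.0000, 0).

(-3.0000,0); λ=-9 ⇒ h* = (3)/9 = 0.3333.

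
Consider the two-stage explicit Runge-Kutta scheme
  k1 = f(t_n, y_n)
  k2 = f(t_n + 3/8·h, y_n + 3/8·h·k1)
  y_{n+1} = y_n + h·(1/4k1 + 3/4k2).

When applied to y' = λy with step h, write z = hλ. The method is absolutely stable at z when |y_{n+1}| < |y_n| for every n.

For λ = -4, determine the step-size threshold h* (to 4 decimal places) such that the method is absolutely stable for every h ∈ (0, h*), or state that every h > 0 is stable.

(-3.5556,0); λ=-4 ⇒ h* = (32/9)/4 = 0.8889.

Test eqn y'=λy, z=hλ:
  k1=λy_n ⇒ h·k1=z·y_n;  k2=λ(1+3/8z)y_n ⇒ h·k2=z(1+3/8z)y_n
  y_{n+1}/y_n = 1 + 1/4z + 3/4z(1+3/8z) = 1 + z + 9/32z²
  Hence R(z) = 1 + z + 9/32z².

Solve |R(x)|<1 on ℝ⁻.
x=-1.37: |R|=0.1579
R=1: x+9/32x²=0 ⇒ x=−32/9=-3.5556; min R=1−1/(4·9/32)=0.1111>−1
Confirm numerically:
  x=-3.170: |R|=0.65625 <1
  x=-2.435: |R|=0.23259 <1
  x=-1.659: |R|=0.11508 <1
  x=-3.873: |R|=1.34579 >1
  x=-3.812: |R|=1.27494 >1
Interval (-3.5556, 0).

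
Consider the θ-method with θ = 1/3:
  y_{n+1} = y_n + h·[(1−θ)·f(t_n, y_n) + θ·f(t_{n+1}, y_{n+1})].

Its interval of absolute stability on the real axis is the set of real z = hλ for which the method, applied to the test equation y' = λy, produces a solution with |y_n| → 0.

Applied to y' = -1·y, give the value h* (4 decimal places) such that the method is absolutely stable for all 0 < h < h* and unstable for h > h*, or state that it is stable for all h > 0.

(-6.0000,0); λ=-1 ⇒ h* = (6)/1 = 6.0000.

With y'=λy (z=hλ):
  y_{n+1} = y_n + z·[2/3·y_n + 1/3·y_{n+1}] ⇒ (1 − 1/3z)y_{n+1} = (1 + 2/3z)y_n
  so R(z) = (1 + 2/3z)/(1 − 1/3z).

Find x<0 with |R(x)|<1.
x=-0.93: |R|=0.2901
R=−1: 1+2/3x = −1+1/3x ⇒ -1/3x=2 ⇒ x=2/(-1/3)=-6.0000
Confirm numerically:
  x=-3.213: |R|=0.55142 <1
  x=-2.879: |R|=0.46913 <1
  x=-2.768: |R|=0.43967 <1
  x=-6.449: |R|=1.04752 >1
  x=-6.357: |R|=1.03815 >1
  x=-6.133: |R|=1.01456 >1
Interval (-6.0000, 0).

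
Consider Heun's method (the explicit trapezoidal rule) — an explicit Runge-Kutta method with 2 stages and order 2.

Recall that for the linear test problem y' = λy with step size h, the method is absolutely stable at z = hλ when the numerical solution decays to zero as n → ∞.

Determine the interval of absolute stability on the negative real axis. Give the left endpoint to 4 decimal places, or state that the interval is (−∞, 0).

(-2.0000, 0).

Test eqn y'=λy, z=hλ:
  order 2, 2-stage ⇒ R(z)=1+z+z^2/2
  (e.g. R(-0.72)=0.53920, |R|=0.53920)

Find x<0 with |R(x)|<1.
x=-0.72: |R|=0.5392
|R(-1.39)|=0.5760 |R(-1.19)|=0.5181 |R(-0.6)|=0.5800
Bisect:
  x_lo=-2.3844 |R|=1.4583  x_hi=-0.2050 |R|=0.8160
  mid=-1.29471 |R|=0.54343 →hi
  mid=-1.83955 |R|=0.85242 →hi
  mid=-2.11197 |R|=1.11824 →lo
  mid=-1.97576 |R|=0.97605 →hi
  mid=-2.04386 |R|=1.04483 →lo
  mid=-2.00981 |R|=1.00986 →lo
  mid=-1.99278 |R|=0.99281 →hi
  mid=-2.00130 |R|=1.00130 →lo
  mid=-1.99704 |R|=0.99705 →hi
  mid=-1.99917 |R|=0.99917 →hi
  ...
  [-2.00010,-1.99997] ⇒ x*=-2.0000
Stable set (-2.0000, 0).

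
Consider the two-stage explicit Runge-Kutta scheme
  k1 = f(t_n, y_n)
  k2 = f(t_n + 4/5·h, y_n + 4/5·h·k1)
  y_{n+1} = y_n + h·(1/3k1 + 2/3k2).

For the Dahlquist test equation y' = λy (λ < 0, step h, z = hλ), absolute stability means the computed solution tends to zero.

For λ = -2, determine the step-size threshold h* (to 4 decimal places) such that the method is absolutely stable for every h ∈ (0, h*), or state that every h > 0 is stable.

(-1.8750,0); λ=-2 ⇒ h* = (15/8)/2 = 0.9375.

With y'=λy (z=hλ):
  k1=λy_n ⇒ h·k1=z·y_n;  k2=λ(1+4/5z)y_n ⇒ h·k2=z(1+4/5z)y_n
  y_{n+1}/y_n = 1 + 1/3z + 2/3z(1+4/5z) = 1 + z + 8/15z²
  R(z) = 1 + z + 8/15z².

Need |R(x)|<1, x<0.
x=-0.69: |R|=0.5639
R=1: x+8/15x²=0 ⇒ x=−15/8=-1.8750; min R=1−1/(4·8/15)=0.5312>−1
Confirm numerically:
  x=-1.609: |R|=0.77174 <1
  x=-1.531: |R|=0.71911 <1
  x=-1.066: |R|=0.54006 <1
  x=-0.955: |R|=0.53141 <1
  x=-2.431: |R|=1.72087 >1
  x=-2.388: |R|=1.65336 >1
  x=-1.974: |R|=1.10423 >1
So |R|<1 on (-1.8750, 0).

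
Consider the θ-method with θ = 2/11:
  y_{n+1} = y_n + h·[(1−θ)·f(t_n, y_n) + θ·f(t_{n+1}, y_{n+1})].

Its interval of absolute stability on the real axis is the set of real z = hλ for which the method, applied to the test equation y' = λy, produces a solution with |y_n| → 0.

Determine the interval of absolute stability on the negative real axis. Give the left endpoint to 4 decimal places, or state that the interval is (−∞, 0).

z∈(-3.1429,0).

Set f=λy, z=hλ:
  y_{n+1} = y_n + z·[9/11·y_n + 2/11·y_{n+1}] ⇒ (1 − 2/11z)y_{n+1} = (1 + 9/11z)y_n
  so R(z) = (1 + 9/11z)/(1 − 2/11z).

Solve |R(x)|<1 on ℝ⁻.
x=-1.04: |R|=0.1254
R=−1: 1+9/11x = −1+2/11x ⇒ -7/11x=2 ⇒ x=2/(-7/11)=-3.1429
Confirm numerically:
  x=-1.700: |R|=0.29861 <1
  x=-1.669: |R|=0.28044 <1
  x=-1.485: |R|=0.16929 <1
  x=-3.677: |R|=1.20372 >1
  x=-3.553: |R|=1.15857 >1
  x=-3.346: |R|=1.08038 >1
So |R|<1 on (-3.1429, 0).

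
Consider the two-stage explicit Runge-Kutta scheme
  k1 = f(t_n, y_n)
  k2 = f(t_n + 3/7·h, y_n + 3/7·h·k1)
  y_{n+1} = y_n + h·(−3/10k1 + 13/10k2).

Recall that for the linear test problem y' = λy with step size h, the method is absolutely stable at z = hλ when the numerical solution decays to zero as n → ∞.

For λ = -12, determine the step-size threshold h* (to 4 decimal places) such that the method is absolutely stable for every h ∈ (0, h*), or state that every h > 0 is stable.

(-1.7949,0); λ=-12 ⇒ h* = (70/39)/12 = 0.1496.

With y'=λy (z=hλ):
  k1=λy_n ⇒ h·k1=z·y_n;  k2=λ(1+3/7z)y_n ⇒ h·k2=z(1+3/7z)y_n
  y_{n+1}/y_n = 1 − 3/10z + 13/10z(1+3/7z) = 1 + z + 39/70z²
  R(z) = 1 + z + 39/70z².

Boundary: |R(x)|=1, x<0.
x=-0.36: |R|=0.7122
R=1: x+39/70x²=0 ⇒ x=−70/39=-1.7949; min R=1−1/(4·39/70)=0.5513>−1
Confirm numerically:
  x=-1.743: |R|=0.94963 <1
  x=-1.154: |R|=0.58796 <1
  x=-0.968: |R|=0.55406 <1
  x=-0.936: |R|=0.55211 <1
  x=-2.150: |R|=1.42539 >1
  x=-1.892: |R|=1.10238 >1
  x=-1.879: |R|=1.08807 >1
Interval (-1.7949, 0).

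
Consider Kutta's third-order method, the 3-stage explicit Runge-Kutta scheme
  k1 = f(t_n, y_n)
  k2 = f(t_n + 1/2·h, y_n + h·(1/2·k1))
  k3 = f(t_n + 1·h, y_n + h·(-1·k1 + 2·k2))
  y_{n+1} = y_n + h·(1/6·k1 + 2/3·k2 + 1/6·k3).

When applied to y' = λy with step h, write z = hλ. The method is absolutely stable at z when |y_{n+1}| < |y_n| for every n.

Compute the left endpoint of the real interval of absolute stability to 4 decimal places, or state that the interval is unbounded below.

z* = -2.5127.

Test eqn y'=λy, z=hλ:
  order 3, 3-stage ⇒ R(z)=1+z+z^2/2+z^3/6
  (e.g. R(-0.71)=0.48240, |R|=0.48240)

Find x<0 with |R(x)|<1.
x=-0.71: |R|=0.4824
|R(-2.87)|=1.6915 |R(-2.49)|=0.9630 |R(-0.83)|=0.4192
Bisect:
  x_lo=-3.1866 |R|=2.5023  x_hi=-0.2499 |R|=0.7787
  mid=-1.71825 |R|=0.08755 →hi
  mid=-2.45241 |R|=0.90352 →hi
  mid=-2.81950 |R|=1.58034 →lo
  mid=-2.63596 |R|=1.21438 →lo
  mid=-2.54418 |R|=1.05245 →lo
  mid=-2.49830 |R|=0.97641 →hi
  mid=-2.52124 |R|=1.01403 →lo
  mid=-2.50977 |R|=0.99512 →hi
  ...
  [-2.51282,-2.51264] ⇒ x*=-2.5127
So |R|<1 on (-2.5127, 0).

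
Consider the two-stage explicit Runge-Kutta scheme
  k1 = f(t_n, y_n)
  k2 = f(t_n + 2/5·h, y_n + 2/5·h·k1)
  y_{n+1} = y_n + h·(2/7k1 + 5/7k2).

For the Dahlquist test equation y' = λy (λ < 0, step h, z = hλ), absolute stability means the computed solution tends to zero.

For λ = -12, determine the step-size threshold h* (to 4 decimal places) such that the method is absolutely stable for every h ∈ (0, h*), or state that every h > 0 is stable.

With y'=λy (z=hλ):
  k1=λy_n ⇒ h·k1=z·y_n;  k2=λ(1+2/5z)y_n ⇒ h·k2=z(1+2/5z)y_n
  y_{n+1}/y_n = 1 + 2/7z + 5/7z(1+2/5z) = 1 + z + 2/7z²
  Hence R(z) = 1 + z + 2/7z².

Find x<0 with |R(x)|<1.
x=-0.58: |R|=0.5161
R=1: x+2/7x²=0 ⇒ x=−7/2=-3.5000; min R=1−1/(4·2/7)=0.1250>−1
Confirm numerically:
  x=-3.454: |R|=0.95460 <1
  x=-3.431: |R|=0.93236 <1
  x=-2.139: |R|=0.16823 <1
  x=-1.548: |R|=0.13666 <1
  x=-4.093: |R|=1.69347 >1
  x=-3.783: |R|=1.30588 >1
So |R|<1 on (-3.5000, 0).

(-3.5000,0); λ=-12 ⇒ h* = (7/2)/12 = 0.2917.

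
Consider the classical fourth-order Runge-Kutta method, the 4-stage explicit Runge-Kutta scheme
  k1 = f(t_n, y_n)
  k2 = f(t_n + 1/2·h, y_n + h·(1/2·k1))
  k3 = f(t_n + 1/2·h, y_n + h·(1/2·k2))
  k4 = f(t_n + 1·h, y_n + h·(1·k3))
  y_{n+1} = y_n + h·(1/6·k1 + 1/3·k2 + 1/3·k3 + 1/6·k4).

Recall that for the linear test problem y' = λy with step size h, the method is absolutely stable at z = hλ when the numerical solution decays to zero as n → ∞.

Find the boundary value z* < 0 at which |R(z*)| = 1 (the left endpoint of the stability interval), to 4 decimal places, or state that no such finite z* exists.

Test eqn y'=λy, z=hλ:
  order 4, 4-stage ⇒ R(z)=1+z+z^2/2+z^3/6+z^4/24
  (e.g. R(-1.27)=0.30345, |R|=0.30345)

Need |R(x)|<1, x<0.
x=-1.27: |R|=0.3034
|R(-2.51)|=0.6583 |R(-2.32)|=0.4971 |R(-1.83)|=0.2903
Bisect:
  x_lo=-3.2344 |R|=1.9170  x_hi=-0.3820 |R|=0.6826
  mid=-1.80822 |R|=0.28668 →hi
  mid=-2.52133 |R|=0.66970 →hi
  mid=-2.87789 |R|=1.14882 →lo
  mid=-2.69961 |R|=0.87832 →hi
  mid=-2.78875 |R|=1.00522 →lo
  mid=-2.74418 |R|=0.93976 →hi
  mid=-2.76646 |R|=0.97198 →hi
  mid=-2.77761 |R|=0.98847 →hi
  mid=-2.78318 |R|=0.99681 →hi
  mid=-2.78596 |R|=1.00101 →lo
  ...
  [-2.78544,-2.78527] ⇒ x*=-2.7853
Stable set (-2.7853, 0).

left endpoint -2.7853.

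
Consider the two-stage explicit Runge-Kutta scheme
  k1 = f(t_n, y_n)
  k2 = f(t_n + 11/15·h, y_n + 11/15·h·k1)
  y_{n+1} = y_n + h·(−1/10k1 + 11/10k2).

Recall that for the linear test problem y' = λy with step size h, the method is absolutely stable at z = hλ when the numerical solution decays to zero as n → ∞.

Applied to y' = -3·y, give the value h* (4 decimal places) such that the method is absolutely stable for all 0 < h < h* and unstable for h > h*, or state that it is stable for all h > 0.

(-1.2397,0); λ=-3 ⇒ h* = (150/121)/3 = 0.4132.

On y'=λy, z=hλ:
  k1=λy_n ⇒ h·k1=z·y_n;  k2=λ(1+11/15z)y_n ⇒ h·k2=z(1+11/15z)y_n
  y_{n+1}/y_n = 1 − 1/10z + 11/10z(1+11/15z) = 1 + z + 121/150z²
  ⇒ R(z) = 1 + z + 121/150z².

Boundary: |R(x)|=1, x<0.
x=-1.16: |R|=0.9255
R=1: x+121/150x²=0 ⇒ x=−150/121=-1.2397; min R=1−1/(4·121/150)=0.6901>−1
Confirm numerically:
  x=-0.972: |R|=0.79013 <1
  x=-0.651: |R|=0.69087 <1
  x=-0.530: |R|=0.69659 <1
  x=-1.673: |R|=1.58480 >1
  x=-1.555: |R|=1.39554 >1
Interval (-1.2397, 0).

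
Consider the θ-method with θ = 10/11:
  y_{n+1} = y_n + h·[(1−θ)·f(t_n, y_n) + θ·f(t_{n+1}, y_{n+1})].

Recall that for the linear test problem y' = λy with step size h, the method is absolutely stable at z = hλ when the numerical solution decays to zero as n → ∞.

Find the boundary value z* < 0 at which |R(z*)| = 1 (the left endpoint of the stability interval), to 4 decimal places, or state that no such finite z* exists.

(−∞, 0) — no finite endpoint.

Test eqn y'=λy, z=hλ:
  y_{n+1} = y_n + z·[1/11·y_n + 10/11·y_{n+1}] ⇒ (1 − 10/11z)y_{n+1} = (1 + 1/11z)y_n
  Hence R(z) = (1 + 1/11z)/(1 − 10/11z).

Need |R(x)|<1, x<0.
x=-1.61: |R|=0.3465
x=-2: |R|=0.2903
x=-10: |R|=0.0090
x=-100: |R|=0.0880
θ=10/11≥1/2 ⇒ |1+1/11x|<|1−10/11x| ∀x<0 ⇒ interval (−∞,0).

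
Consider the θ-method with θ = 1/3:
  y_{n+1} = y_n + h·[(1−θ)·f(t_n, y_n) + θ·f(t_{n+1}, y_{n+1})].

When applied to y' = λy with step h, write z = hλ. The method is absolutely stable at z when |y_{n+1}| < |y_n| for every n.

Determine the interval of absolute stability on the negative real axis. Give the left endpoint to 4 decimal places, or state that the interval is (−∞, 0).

Set f=λy, z=hλ:
  y_{n+1} = y_n + z·[2/3·y_n + 1/3·y_{n+1}] ⇒ (1 − 1/3z)y_{n+1} = (1 + 2/3z)y_n
  Hence R(z) = (1 + 2/3z)/(1 − 1/3z).

Solve |R(x)|<1 on ℝ⁻.
x=-0.73: |R|=0.4129
R=−1: 1+2/3x = −1+1/3x ⇒ -1/3x=2 ⇒ x=2/(-1/3)=-6.0000
Confirm numerically:
  x=-3.447: |R|=0.60400 <1
  x=-3.347: |R|=0.58201 <1
  x=-2.813: |R|=0.45175 <1
  x=-2.477: |R|=0.35676 <1
  x=-6.590: |R|=1.06152 >1
  x=-6.094: |R|=1.01034 >1
So |R|<1 on (-6.0000, 0).

(-6.0000, 0).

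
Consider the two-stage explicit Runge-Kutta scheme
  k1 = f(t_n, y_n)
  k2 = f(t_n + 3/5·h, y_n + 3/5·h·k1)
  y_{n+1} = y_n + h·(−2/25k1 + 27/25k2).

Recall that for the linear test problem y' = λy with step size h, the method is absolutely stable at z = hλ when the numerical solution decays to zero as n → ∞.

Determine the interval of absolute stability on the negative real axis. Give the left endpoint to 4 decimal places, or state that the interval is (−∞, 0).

(-1.5432, 0).

Set f=λy, z=hλ:
  k1=λy_n ⇒ h·k1=z·y_n;  k2=λ(1+3/5z)y_n ⇒ h·k2=z(1+3/5z)y_n
  y_{n+1}/y_n = 1 − 2/25z + 27/25z(1+3/5z) = 1 + z + 81/125z²
  R(z) = 1 + z + 81/125z².

Solve |R(x)|<1 on ℝ⁻.
x=-1.61: |R|=1.0697
R=1: x+81/125x²=0 ⇒ x=−125/81=-1.5432; min R=1−1/(4·81/125)=0.6142>−1
Confirm numerically:
  x=-1.437: |R|=0.90110 <1
  x=-1.189: |R|=0.72709 <1
  x=-0.708: |R|=0.61682 <1
  x=-2.007: |R|=1.60318 >1
  x=-1.950: |R|=1.51402 >1
  x=-1.879: |R|=1.40886 >1
So |R|<1 on (-1.5432, 0).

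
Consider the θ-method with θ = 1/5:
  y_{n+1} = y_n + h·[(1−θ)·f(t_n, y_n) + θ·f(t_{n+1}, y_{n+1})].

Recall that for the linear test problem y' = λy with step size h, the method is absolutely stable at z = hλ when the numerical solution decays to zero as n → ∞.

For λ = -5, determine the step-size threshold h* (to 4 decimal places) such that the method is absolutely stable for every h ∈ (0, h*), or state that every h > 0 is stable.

Set f=λy, z=hλ:
  y_{n+1} = y_n + z·[4/5·y_n + 1/5·y_{n+1}] ⇒ (1 − 1/5z)y_{n+1} = (1 + 4/5z)y_n
  Hence R(z) = (1 + 4/5z)/(1 − 1/5z).

Solve |R(x)|<1 on ℝ⁻.
x=-0.88: |R|=0.2517
R=−1: 1+4/5x = −1+1/5x ⇒ -3/5x=2 ⇒ x=2/(-3/5)=-3.3333
Confirm numerically:
  x=-2.828: |R|=0.80634 <1
  x=-2.527: |R|=0.67862 <1
  x=-1.336: |R|=0.05429 <1
  x=-3.829: |R|=1.16842 >1
  x=-3.480: |R|=1.05189 >1
Stable set (-3.3333, 0).

(-3.3333,0); λ=-5 ⇒ h* = (10/3)/5 = 0.6667.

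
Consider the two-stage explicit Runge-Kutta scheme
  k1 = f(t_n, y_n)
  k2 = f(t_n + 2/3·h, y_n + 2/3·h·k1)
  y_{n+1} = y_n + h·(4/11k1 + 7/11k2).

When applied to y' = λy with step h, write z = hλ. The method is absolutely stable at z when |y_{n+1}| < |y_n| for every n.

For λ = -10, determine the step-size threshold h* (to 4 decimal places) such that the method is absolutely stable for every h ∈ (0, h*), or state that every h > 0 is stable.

Set f=λy, z=hλ:
  k1=λy_n ⇒ h·k1=z·y_n;  k2=λ(1+2/3z)y_n ⇒ h·k2=z(1+2/3z)y_n
  y_{n+1}/y_n = 1 + 4/11z + 7/11z(1+2/3z) = 1 + z + 14/33z²
  ⇒ R(z) = 1 + z + 14/33z².

Find x<0 with |R(x)|<1.
x=-0.51: |R|=0.6003
R=1: x+14/33x²=0 ⇒ x=−33/14=-2.3571; min R=1−1/(4·14/33)=0.4107>−1
Confirm numerically:
  x=-2.144: |R|=0.80613 <1
  x=-1.579: |R|=0.47874 <1
  x=-1.379: |R|=0.42776 <1
  x=-1.179: |R|=0.41071 <1
  x=-2.745: |R|=1.45168 >1
  x=-2.568: |R|=1.22972 >1
Interval (-2.3571, 0).

(-2.3571,0); λ=-10 ⇒ h* = (33/14)/10 = 0.2357.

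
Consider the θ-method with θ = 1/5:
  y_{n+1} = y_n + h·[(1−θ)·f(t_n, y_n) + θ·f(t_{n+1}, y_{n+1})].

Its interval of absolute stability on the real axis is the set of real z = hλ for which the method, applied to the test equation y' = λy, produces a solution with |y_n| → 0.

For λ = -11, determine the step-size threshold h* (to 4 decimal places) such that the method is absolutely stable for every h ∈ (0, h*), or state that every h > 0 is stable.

(-3.3333,0); λ=-11 ⇒ h* = (10/3)/11 = 0.3030.

Set f=λy, z=hλ:
  y_{n+1} = y_n + z·[4/5·y_n + 1/5·y_{n+1}] ⇒ (1 − 1/5z)y_{n+1} = (1 + 4/5z)y_n
  Hence R(z) = (1 + 4/5z)/(1 − 1/5z).

Find x<0 with |R(x)|<1.
x=-1.7: |R|=0.2687
R=−1: 1+4/5x = −1+1/5x ⇒ -3/5x=2 ⇒ x=2/(-3/5)=-3.3333
Confirm numerically:
  x=-3.153: |R|=0.93364 <1
  x=-3.123: |R|=0.92232 <1
  x=-3.054: |R|=0.89595 <1
  x=-3.916: |R|=1.19605 >1
  x=-3.529: |R|=1.06882 >1
Stable set (-3.3333, 0).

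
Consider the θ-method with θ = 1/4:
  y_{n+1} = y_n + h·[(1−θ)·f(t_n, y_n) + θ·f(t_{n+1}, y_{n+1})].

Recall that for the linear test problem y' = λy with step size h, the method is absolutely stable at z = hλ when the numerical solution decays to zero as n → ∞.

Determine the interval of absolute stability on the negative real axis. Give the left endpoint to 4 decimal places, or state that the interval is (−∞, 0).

Set f=λy, z=hλ:
  y_{n+1} = y_n + z·[3/4·y_n + 1/4·y_{n+1}] ⇒ (1 − 1/4z)y_{n+1} = (1 + 3/4z)y_n
  R(z) = (1 + 3/4z)/(1 − 1/4z).

Boundary: |R(x)|=1, x<0.
x=-1.72: |R|=0.2028
R=−1: 1+3/4x = −1+1/4x ⇒ -1/2x=2 ⇒ x=2/(-1/2)=-4.0000
Confirm numerically:
  x=-3.812: |R|=0.95187 <1
  x=-3.415: |R|=0.84221 <1
  x=-2.967: |R|=0.70346 <1
  x=-4.541: |R|=1.12668 >1
  x=-4.525: |R|=1.12317 >1
Stable set (-4.0000, 0).

(-4.0000, 0).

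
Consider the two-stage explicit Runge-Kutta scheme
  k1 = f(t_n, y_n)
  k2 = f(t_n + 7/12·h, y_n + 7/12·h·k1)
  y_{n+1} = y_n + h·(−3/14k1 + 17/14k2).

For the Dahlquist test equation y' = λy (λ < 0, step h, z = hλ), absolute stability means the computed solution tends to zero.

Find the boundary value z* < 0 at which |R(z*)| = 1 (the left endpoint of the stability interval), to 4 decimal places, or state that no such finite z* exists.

z* = -1.4118.

Set f=λy, z=hλ:
  k1=λy_n ⇒ h·k1=z·y_n;  k2=λ(1+7/12z)y_n ⇒ h·k2=z(1+7/12z)y_n
  y_{n+1}/y_n = 1 − 3/14z + 17/14z(1+7/12z) = 1 + z + 17/24z²
  ⇒ R(z) = 1 + z + 17/24z².

Find x<0 with |R(x)|<1.
x=-1.29: |R|=0.8887
R=1: x+17/24x²=0 ⇒ x=−24/17=-1.4118; min R=1−1/(4·17/24)=0.6471>−1
Confirm numerically:
  x=-1.129: |R|=0.77387 <1
  x=-0.967: |R|=0.69535 <1
  x=-0.690: |R|=0.64724 <1
  x=-1.711: |R|=1.36266 >1
  x=-1.551: |R|=1.15297 >1
Interval (-1.4118, 0).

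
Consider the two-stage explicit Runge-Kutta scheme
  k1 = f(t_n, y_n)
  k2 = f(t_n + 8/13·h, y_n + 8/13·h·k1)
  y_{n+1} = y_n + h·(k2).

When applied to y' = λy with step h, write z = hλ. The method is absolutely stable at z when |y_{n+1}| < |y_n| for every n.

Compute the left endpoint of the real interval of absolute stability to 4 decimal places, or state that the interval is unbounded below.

left endpoint -1.6250.

On y'=λy, z=hλ:
  k1=λy_n ⇒ h·k1=z·y_n;  k2=λ(1+8/13z)y_n ⇒ h·k2=z(1+8/13z)y_n
  y_{n+1}/y_n = 1 + z(1+8/13z) = 1 + z + 8/13z²
  ⇒ R(z) = 1 + z + 8/13z².

Find x<0 with |R(x)|<1.
x=-1.57: |R|=0.9469
R=1: x+8/13x²=0 ⇒ x=−13/8=-1.6250; min R=1−1/(4·8/13)=0.5938>−1
Confirm numerically:
  x=-1.482: |R|=0.86958 <1
  x=-1.270: |R|=0.72255 <1
  x=-0.841: |R|=0.59425 <1
  x=-0.671: |R|=0.60607 <1
  x=-2.209: |R|=1.79388 >1
  x=-2.142: |R|=1.68149 >1
  x=-2.044: |R|=1.52704 >1
Interval (-1.6250, 0).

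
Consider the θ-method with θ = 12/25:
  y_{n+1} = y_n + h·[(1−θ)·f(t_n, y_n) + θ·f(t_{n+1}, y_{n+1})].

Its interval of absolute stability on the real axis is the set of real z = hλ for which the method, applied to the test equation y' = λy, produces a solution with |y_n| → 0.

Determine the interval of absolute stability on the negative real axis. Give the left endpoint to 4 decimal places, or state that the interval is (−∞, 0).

(-50.0000, 0).

Test eqn y'=λy, z=hλ:
  y_{n+1} = y_n + z·[13/25·y_n + 12/25·y_{n+1}] ⇒ (1 − 12/25z)y_{n+1} = (1 + 13/25z)y_n
  R(z) = (1 + 13/25z)/(1 − 12/25z).

Solve |R(x)|<1 on ℝ⁻.
x=-1.19: |R|=0.2426
R=−1: 1+13/25x = −1+12/25x ⇒ -1/25x=2 ⇒ x=2/(-1/25)=-50.0000
Confirm numerically:
  x=-48.093: |R|=0.99683 <1
  x=-26.766: |R|=0.93289 <1
  x=-21.482: |R|=0.89915 <1
  x=-50.503: |R|=1.00080 >1
  x=-50.426: |R|=1.00068 >1
  x=-50.388: |R|=1.00062 >1
Stable set (-50.0000, 0).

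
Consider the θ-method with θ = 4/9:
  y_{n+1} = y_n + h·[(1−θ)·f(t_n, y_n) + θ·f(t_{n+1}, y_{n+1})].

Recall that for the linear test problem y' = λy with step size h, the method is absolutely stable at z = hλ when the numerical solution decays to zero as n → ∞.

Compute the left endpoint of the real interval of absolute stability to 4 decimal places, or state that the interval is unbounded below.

Set f=λy, z=hλ:
  y_{n+1} = y_n + z·[5/9·y_n + 4/9·y_{n+1}] ⇒ (1 − 4/9z)y_{n+1} = (1 + 5/9z)y_n
  ⇒ R(z) = (1 + 5/9z)/(1 − 4/9z).

Find x<0 with |R(x)|<1.
x=-0.88: |R|=0.3674
R=−1: 1+5/9x = −1+4/9x ⇒ -1/9x=2 ⇒ x=2/(-1/9)=-18.0000
Confirm numerically:
  x=-15.052: |R|=0.95740 <1
  x=-14.805: |R|=0.95317 <1
  x=-13.300: |R|=0.92444 <1
  x=-13.121: |R|=0.92065 <1
  x=-18.539: |R|=1.00648 >1
  x=-18.373: |R|=1.00452 >1
  x=-18.184: |R|=1.00225 >1
Stable set (-18.0000, 0).

z* = -18.0000.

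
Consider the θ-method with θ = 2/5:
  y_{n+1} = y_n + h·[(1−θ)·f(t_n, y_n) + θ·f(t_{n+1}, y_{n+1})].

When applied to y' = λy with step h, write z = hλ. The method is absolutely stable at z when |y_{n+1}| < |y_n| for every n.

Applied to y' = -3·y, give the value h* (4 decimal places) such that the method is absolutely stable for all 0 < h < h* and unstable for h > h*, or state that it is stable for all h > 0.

(-10.0000,0); λ=-3 ⇒ h* = (10)/3 = 3.3333.

Set f=λy, z=hλ:
  y_{n+1} = y_n + z·[3/5·y_n + 2/5·y_{n+1}] ⇒ (1 − 2/5z)y_{n+1} = (1 + 3/5z)y_n
  ⇒ R(z) = (1 + 3/5z)/(1 − 2/5z).

Solve |R(x)|<1 on ℝ⁻.
x=-1.71: |R|=0.0154
R=−1: 1+3/5x = −1+2/5x ⇒ -1/5x=2 ⇒ x=2/(-1/5)=-10.0000
Confirm numerically:
  x=-8.004: |R|=0.90499 <1
  x=-4.704: |R|=0.63243 <1
  x=-4.280: |R|=0.57817 <1
  x=-10.459: |R|=1.01771 >1
  x=-10.447: |R|=1.01726 >1
Interval (-10.0000, 0).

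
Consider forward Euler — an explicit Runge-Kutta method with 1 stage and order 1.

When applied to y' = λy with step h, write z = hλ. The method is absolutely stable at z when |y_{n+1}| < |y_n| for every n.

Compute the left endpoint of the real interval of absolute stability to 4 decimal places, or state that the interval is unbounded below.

z* = -2.0000.

Set f=λy, z=hλ:
  order 1, 1-stage ⇒ R(z)=1+z
  (e.g. R(-1.33)=-0.33000, |R|=0.33000)

Solve |R(x)|<1 on ℝ⁻.
x=-1.33: |R|=0.3300
|R(-2.19)|=1.1900 |R(-1.85)|=0.8500 |R(-1.62)|=0.6200
Bisect:
  x_lo=-2.3655 |R|=1.3655  x_hi=-0.2585 |R|=0.7415
  mid=-1.31202 |R|=0.31202 →hi
  mid=-1.83876 |R|=0.83876 →hi
  mid=-2.10214 |R|=1.10214 →lo
  mid=-1.97045 |R|=0.97045 →hi
  mid=-2.03629 |R|=1.03629 →lo
  mid=-2.00337 |R|=1.00337 →lo
  mid=-1.98691 |R|=0.98691 →hi
  mid=-1.99514 |R|=0.99514 →hi
  mid=-1.99926 |R|=0.99926 →hi
  ...
  [-2.00003,-1.99990] ⇒ x*=-2.0000
Interval (-2.0000, 0).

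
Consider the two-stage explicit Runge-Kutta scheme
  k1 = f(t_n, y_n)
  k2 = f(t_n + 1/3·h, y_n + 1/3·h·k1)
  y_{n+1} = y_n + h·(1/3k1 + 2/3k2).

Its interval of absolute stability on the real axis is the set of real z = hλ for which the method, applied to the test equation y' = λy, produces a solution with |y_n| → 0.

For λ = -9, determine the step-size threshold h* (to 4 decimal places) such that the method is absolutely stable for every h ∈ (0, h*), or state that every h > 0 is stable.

On y'=λy, z=hλ:
  k1=λy_n ⇒ h·k1=z·y_n;  k2=λ(1+1/3z)y_n ⇒ h·k2=z(1+1/3z)y_n
  y_{n+1}/y_n = 1 + 1/3z + 2/3z(1+1/3z) = 1 + z + 2/9z²
  Hence R(z) = 1 + z + 2/9z².

Need |R(x)|<1, x<0.
x=-0.72: |R|=0.3952
R=1: x+2/9x²=0 ⇒ x=−9/2=-4.5000; min R=1−1/(4·2/9)=-0.1250>−1
Confirm numerically:
  x=-3.979: |R|=0.53932 <1
  x=-3.978: |R|=0.53855 <1
  x=-3.601: |R|=0.28060 <1
  x=-2.582: |R|=0.10051 <1
  x=-4.803: |R|=1.32340 >1
  x=-4.677: |R|=1.18396 >1
  x=-4.544: |R|=1.04443 >1
Interval (-4.5000, 0).

(-4.5000,0); λ=-9 ⇒ h* = (9/2)/9 = 0.5000.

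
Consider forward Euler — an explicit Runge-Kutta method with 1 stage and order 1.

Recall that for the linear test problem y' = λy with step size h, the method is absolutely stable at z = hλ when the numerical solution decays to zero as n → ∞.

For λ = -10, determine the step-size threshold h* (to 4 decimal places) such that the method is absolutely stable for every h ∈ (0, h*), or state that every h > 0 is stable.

Set f=λy, z=hλ:
  order 1, 1-stage ⇒ R(z)=1+z
  (e.g. R(-1.78)=-0.78000, |R|=0.78000)

Solve |R(x)|<1 on ℝ⁻.
x=-1.78: |R|=0.7800
|R(-2.1)|=1.1000 |R(-1.03)|=0.0300 |R(-0.99)|=0.0100
Bisect:
  x_lo=-2.8791 |R|=1.8791  x_hi=-0.3432 |R|=0.6568
  mid=-1.61115 |R|=0.61115 →hi
  mid=-2.24511 |R|=1.24511 →lo
  mid=-1.92813 |R|=0.92813 →hi
  mid=-2.08662 |R|=1.08662 →lo
  mid=-2.00737 |R|=1.00737 →lo
  mid=-1.96775 |R|=0.96775 →hi
  mid=-1.98756 |R|=0.98756 →hi
  mid=-1.99747 |R|=0.99747 →hi
  mid=-2.00242 |R|=1.00242 →lo
  ...
  [-2.00010,-1.99994] ⇒ x*=-2.0000
Stable set (-2.0000, 0).

(-2.0000,0); λ=-10 ⇒ h* = 0.2000.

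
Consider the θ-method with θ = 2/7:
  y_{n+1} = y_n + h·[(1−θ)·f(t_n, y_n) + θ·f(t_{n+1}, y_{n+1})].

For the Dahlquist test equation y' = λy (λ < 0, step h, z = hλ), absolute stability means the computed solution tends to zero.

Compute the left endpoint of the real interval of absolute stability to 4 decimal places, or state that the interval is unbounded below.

Set f=λy, z=hλ:
  y_{n+1} = y_n + z·[5/7·y_n + 2/7·y_{n+1}] ⇒ (1 − 2/7z)y_{n+1} = (1 + 5/7z)y_n
  Hence R(z) = (1 + 5/7z)/(1 − 2/7z).

Find x<0 with |R(x)|<1.
x=-1.14: |R|=0.1401
R=−1: 1+5/7x = −1+2/7x ⇒ -3/7x=2 ⇒ x=2/(-3/7)=-4.6667
Confirm numerically:
  x=-4.259: |R|=0.92119 <1
  x=-4.244: |R|=0.91813 <1
  x=-2.836: |R|=0.56660 <1
  x=-2.407: |R|=0.42619 <1
  x=-5.133: |R|=1.08103 >1
  x=-4.892: |R|=1.04028 >1
So |R|<1 on (-4.6667, 0).

left endpoint -4.6667.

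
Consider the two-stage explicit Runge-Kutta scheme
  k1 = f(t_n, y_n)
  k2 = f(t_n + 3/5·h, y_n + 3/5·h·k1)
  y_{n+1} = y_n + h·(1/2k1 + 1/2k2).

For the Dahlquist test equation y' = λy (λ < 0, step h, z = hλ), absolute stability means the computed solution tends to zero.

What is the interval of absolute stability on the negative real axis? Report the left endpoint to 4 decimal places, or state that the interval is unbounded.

z∈(-3.3333,0).

With y'=λy (z=hλ):
  k1=λy_n ⇒ h·k1=z·y_n;  k2=λ(1+3/5z)y_n ⇒ h·k2=z(1+3/5z)y_n
  y_{n+1}/y_n = 1 + 1/2z + 1/2z(1+3/5z) = 1 + z + 3/10z²
  so R(z) = 1 + z + 3/10z².

Need |R(x)|<1, x<0.
x=-1.52: |R|=0.1731
R=1: x+3/10x²=0 ⇒ x=−10/3=-3.3333; min R=1−1/(4·3/10)=0.1667>−1
Confirm numerically:
  x=-2.687: |R|=0.47899 <1
  x=-2.412: |R|=0.33332 <1
  x=-1.712: |R|=0.16728 <1
  x=-3.865: |R|=1.61647 >1
  x=-3.800: |R|=1.53200 >1
  x=-3.459: |R|=1.13040 >1
So |R|<1 on (-3.3333, 0).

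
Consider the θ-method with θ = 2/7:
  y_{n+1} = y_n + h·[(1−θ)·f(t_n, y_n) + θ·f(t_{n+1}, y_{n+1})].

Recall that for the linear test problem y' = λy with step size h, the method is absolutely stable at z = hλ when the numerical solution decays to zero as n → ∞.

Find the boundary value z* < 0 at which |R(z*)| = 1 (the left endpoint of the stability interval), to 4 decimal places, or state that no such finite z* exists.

On y'=λy, z=hλ:
  y_{n+1} = y_n + z·[5/7·y_n + 2/7·y_{n+1}] ⇒ (1 − 2/7z)y_{n+1} = (1 + 5/7z)y_n
  R(z) = (1 + 5/7z)/(1 − 2/7z).

Find x<0 with |R(x)|<1.
x=-0.57: |R|=0.5098
R=−1: 1+5/7x = −1+2/7x ⇒ -3/7x=2 ⇒ x=2/(-3/7)=-4.6667
Confirm numerically:
  x=-4.402: |R|=0.94976 <1
  x=-3.700: |R|=0.79861 <1
  x=-3.450: |R|=0.73741 <1
  x=-2.731: |R|=0.53402 <1
  x=-5.162: |R|=1.08578 >1
  x=-5.098: |R|=1.07525 >1
  x=-4.925: |R|=1.04599 >1
Stable set (-4.6667, 0).

z* = -4.6667.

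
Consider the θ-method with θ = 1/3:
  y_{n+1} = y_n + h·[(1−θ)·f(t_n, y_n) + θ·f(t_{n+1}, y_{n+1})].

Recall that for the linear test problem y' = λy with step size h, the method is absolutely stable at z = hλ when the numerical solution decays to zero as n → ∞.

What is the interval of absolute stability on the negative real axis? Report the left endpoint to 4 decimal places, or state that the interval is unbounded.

With y'=λy (z=hλ):
  y_{n+1} = y_n + z·[2/3·y_n + 1/3·y_{n+1}] ⇒ (1 − 1/3z)y_{n+1} = (1 + 2/3z)y_n
  R(z) = (1 + 2/3z)/(1 − 1/3z).

Find x<0 with |R(x)|<1.
x=-0.72: |R|=0.4194
R=−1: 1+2/3x = −1+1/3x ⇒ -1/3x=2 ⇒ x=2/(-1/3)=-6.0000
Confirm numerically:
  x=-5.455: |R|=0.93554 <1
  x=-4.954: |R|=0.86849 <1
  x=-3.335: |R|=0.57932 <1
  x=-2.436: |R|=0.34437 <1
  x=-6.339: |R|=1.03630 >1
  x=-6.104: |R|=1.01142 >1
  x=-6.035: |R|=1.00387 >1
Interval (-6.0000, 0).

z∈(-6.0000,0).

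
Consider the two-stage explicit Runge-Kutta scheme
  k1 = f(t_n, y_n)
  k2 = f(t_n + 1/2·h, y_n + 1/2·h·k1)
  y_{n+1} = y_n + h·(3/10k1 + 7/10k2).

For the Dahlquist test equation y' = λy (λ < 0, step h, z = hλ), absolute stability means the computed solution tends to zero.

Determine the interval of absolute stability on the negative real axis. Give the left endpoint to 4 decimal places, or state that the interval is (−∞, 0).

Test eqn y'=λy, z=hλ:
  k1=λy_n ⇒ h·k1=z·y_n;  k2=λ(1+1/2z)y_n ⇒ h·k2=z(1+1/2z)y_n
  y_{n+1}/y_n = 1 + 3/10z + 7/10z(1+1/2z) = 1 + z + 7/20z²
  R(z) = 1 + z + 7/20z².

Need |R(x)|<1, x<0.
x=-1.23: |R|=0.2995
R=1: x+7/20x²=0 ⇒ x=−20/7=-2.8571; min R=1−1/(4·7/20)=0.2857>−1
Confirm numerically:
  x=-2.654: |R|=0.81130 <1
  x=-2.083: |R|=0.43561 <1
  x=-1.737: |R|=0.31901 <1
  x=-1.533: |R|=0.28953 <1
  x=-3.426: |R|=1.68212 >1
  x=-2.919: |R|=1.06320 >1
Stable set (-2.8571, 0).

z∈(-2.8571,0).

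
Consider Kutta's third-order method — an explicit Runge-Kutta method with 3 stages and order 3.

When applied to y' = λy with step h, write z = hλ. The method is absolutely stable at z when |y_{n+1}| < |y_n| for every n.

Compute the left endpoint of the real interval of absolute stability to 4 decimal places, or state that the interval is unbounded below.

With y'=λy (z=hλ):
  order 3, 3-stage ⇒ R(z)=1+z+z^2/2+z^3/6
  (e.g. R(-0.77)=0.45036, |R|=0.45036)

Solve |R(x)|<1 on ℝ⁻.
x=-0.77: |R|=0.4504
|R(-2.35)|=0.7517 |R(-1.68)|=0.0591 |R(-0.75)|=0.4609
Bisect:
  x_lo=-3.2397 |R|=2.6591  x_hi=-0.2276 |R|=0.7963
  mid=-1.73367 |R|=0.09932 →hi
  mid=-2.48670 |R|=0.95769 →hi
  mid=-2.86322 |R|=1.67632 →lo
  mid=-2.67496 |R|=1.28732 →lo
  mid=-2.58083 |R|=1.11550 →lo
  mid=-2.53376 |R|=1.03490 →lo
  mid=-2.51023 |R|=0.99587 →hi
  mid=-2.52200 |R|=1.01528 →lo
  ...
  [-2.51281,-2.51262] ⇒ x*=-2.5127
So |R|<1 on (-2.5127, 0).

z* = -2.5127.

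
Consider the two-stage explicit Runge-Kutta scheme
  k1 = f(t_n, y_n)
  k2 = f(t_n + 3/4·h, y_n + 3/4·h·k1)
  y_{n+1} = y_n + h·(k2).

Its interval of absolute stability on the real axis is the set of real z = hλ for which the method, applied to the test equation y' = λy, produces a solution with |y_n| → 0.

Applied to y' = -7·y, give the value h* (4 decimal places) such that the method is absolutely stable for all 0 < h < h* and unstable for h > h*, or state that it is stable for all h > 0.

On y'=λy, z=hλ:
  k1=λy_n ⇒ h·k1=z·y_n;  k2=λ(1+3/4z)y_n ⇒ h·k2=z(1+3/4z)y_n
  y_{n+1}/y_n = 1 + z(1+3/4z) = 1 + z + 3/4z²
  Hence R(z) = 1 + z + 3/4z².

Solve |R(x)|<1 on ℝ⁻.
x=-0.66: |R|=0.6667
R=1: x+3/4x²=0 ⇒ x=−4/3=-1.3333; min R=1−1/(4·3/4)=0.6667>−1
Confirm numerically:
  x=-1.228: |R|=0.90299 <1
  x=-0.936: |R|=0.72107 <1
  x=-0.772: |R|=0.67499 <1
  x=-0.636: |R|=0.66737 <1
  x=-1.853: |R|=1.72221 >1
  x=-1.790: |R|=1.61308 >1
Interval (-1.3333, 0).

(-1.3333,0); λ=-7 ⇒ h* = (4/3)/7 = 0.1905.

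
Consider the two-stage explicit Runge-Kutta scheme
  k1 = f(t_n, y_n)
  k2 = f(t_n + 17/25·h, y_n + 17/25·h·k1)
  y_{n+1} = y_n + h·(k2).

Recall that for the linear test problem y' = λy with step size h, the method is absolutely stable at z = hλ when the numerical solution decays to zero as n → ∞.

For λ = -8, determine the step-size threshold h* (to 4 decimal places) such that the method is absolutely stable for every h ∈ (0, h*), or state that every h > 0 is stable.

(-1.4706,0); λ=-8 ⇒ h* = (25/17)/8 = 0.1838.

Test eqn y'=λy, z=hλ:
  k1=λy_n ⇒ h·k1=z·y_n;  k2=λ(1+17/25z)y_n ⇒ h·k2=z(1+17/25z)y_n
  y_{n+1}/y_n = 1 + z(1+17/25z) = 1 + z + 17/25z²
  R(z) = 1 + z + 17/25z².

Need |R(x)|<1, x<0.
x=-0.32: |R|=0.7496
R=1: x+17/25x²=0 ⇒ x=−25/17=-1.4706; min R=1−1/(4·17/25)=0.6324>−1
Confirm numerically:
  x=-1.416: |R|=0.94744 <1
  x=-1.165: |R|=0.75791 <1
  x=-1.162: |R|=0.75617 <1
  x=-1.051: |R|=0.70013 <1
  x=-1.939: |R|=1.61761 >1
  x=-1.737: |R|=1.31467 >1
  x=-1.677: |R|=1.23538 >1
So |R|<1 on (-1.4706, 0).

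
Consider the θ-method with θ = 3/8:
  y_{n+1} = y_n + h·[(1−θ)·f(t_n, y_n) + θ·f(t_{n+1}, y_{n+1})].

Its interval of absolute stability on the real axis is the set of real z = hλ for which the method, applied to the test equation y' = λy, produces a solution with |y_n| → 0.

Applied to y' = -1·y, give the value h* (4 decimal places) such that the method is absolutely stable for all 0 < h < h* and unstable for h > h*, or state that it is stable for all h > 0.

On y'=λy, z=hλ:
  y_{n+1} = y_n + z·[5/8·y_n + 3/8·y_{n+1}] ⇒ (1 − 3/8z)y_{n+1} = (1 + 5/8z)y_n
  Hence R(z) = (1 + 5/8z)/(1 − 3/8z).

Boundary: |R(x)|=1, x<0.
x=-0.9: |R|=0.3271
R=−1: 1+5/8x = −1+3/8x ⇒ -1/4x=2 ⇒ x=2/(-1/4)=-8.0000
Confirm numerically:
  x=-7.447: |R|=0.96355 <1
  x=-6.641: |R|=0.90266 <1
  x=-5.962: |R|=0.84254 <1
  x=-5.580: |R|=0.80437 <1
  x=-8.468: |R|=1.02802 >1
  x=-8.240: |R|=1.01467 >1
  x=-8.136: |R|=1.00839 >1
So |R|<1 on (-8.0000, 0).

(-8.0000,0); λ=-1 ⇒ h* = (8)/1 = 8.0000.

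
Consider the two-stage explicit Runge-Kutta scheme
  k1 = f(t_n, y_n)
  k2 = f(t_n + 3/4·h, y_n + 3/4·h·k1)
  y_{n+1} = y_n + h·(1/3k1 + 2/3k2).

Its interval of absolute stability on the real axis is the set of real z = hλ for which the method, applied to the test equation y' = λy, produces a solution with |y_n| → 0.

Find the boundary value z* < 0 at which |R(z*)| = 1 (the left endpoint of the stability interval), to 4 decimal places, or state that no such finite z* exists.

On y'=λy, z=hλ:
  k1=λy_n ⇒ h·k1=z·y_n;  k2=λ(1+3/4z)y_n ⇒ h·k2=z(1+3/4z)y_n
  y_{n+1}/y_n = 1 + 1/3z + 2/3z(1+3/4z) = 1 + z + 1/2z²
  R(z) = 1 + z + 1/2z².

Need |R(x)|<1, x<0.
x=-0.53: |R|=0.6104
R=1: x+1/2x²=0 ⇒ x=−2=-2.0000; min R=1−1/(4·1/2)=0.5000>−1
Confirm numerically:
  x=-1.257: |R|=0.53302 <1
  x=-1.075: |R|=0.50281 <1
  x=-0.988: |R|=0.50007 <1
  x=-2.275: |R|=1.31281 >1
  x=-2.022: |R|=1.02224 >1
Interval (-2.0000, 0).

left endpoint -2.0000.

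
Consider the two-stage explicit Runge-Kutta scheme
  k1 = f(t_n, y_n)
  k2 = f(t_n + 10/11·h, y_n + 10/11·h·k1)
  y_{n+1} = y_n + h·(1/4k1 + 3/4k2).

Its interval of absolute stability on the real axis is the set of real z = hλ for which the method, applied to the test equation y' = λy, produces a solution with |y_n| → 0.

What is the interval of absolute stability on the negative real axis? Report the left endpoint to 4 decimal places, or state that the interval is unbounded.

(-1.4667, 0).

With y'=λy (z=hλ):
  k1=λy_n ⇒ h·k1=z·y_n;  k2=λ(1+10/11z)y_n ⇒ h·k2=z(1+10/11z)y_n
  y_{n+1}/y_n = 1 + 1/4z + 3/4z(1+10/11z) = 1 + z + 15/22z²
  R(z) = 1 + z + 15/22z².

Solve |R(x)|<1 on ℝ⁻.
x=-1.72: |R|=1.2971
R=1: x+15/22x²=0 ⇒ x=−22/15=-1.4667; min R=1−1/(4·15/22)=0.6333>−1
Confirm numerically:
  x=-1.041: |R|=0.69787 <1
  x=-0.970: |R|=0.67152 <1
  x=-0.832: |R|=0.63997 <1
  x=-1.830: |R|=1.45334 >1
  x=-1.779: |R|=1.37885 >1
  x=-1.702: |R|=1.27309 >1
Stable set (-1.4667, 0).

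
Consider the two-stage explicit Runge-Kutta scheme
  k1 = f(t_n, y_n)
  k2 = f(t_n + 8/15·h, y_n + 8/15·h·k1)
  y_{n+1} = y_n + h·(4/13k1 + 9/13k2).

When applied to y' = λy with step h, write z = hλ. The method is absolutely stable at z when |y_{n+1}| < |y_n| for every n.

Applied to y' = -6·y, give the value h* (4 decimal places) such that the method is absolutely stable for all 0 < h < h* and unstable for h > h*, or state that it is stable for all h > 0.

Test eqn y'=λy, z=hλ:
  k1=λy_n ⇒ h·k1=z·y_n;  k2=λ(1+8/15z)y_n ⇒ h·k2=z(1+8/15z)y_n
  y_{n+1}/y_n = 1 + 4/13z + 9/13z(1+8/15z) = 1 + z + 24/65z²
  R(z) = 1 + z + 24/65z².

Solve |R(x)|<1 on ℝ⁻.
x=-0.32: |R|=0.7178
R=1: x+24/65x²=0 ⇒ x=−65/24=-2.7083; min R=1−1/(4·24/65)=0.3229>−1
Confirm numerically:
  x=-2.104: |R|=0.53052 <1
  x=-1.766: |R|=0.38554 <1
  x=-1.732: |R|=0.37563 <1
  x=-1.693: |R|=0.36531 <1
  x=-3.084: |R|=1.42777 >1
  x=-3.070: |R|=1.40996 >1
  x=-3.000: |R|=1.32308 >1
Interval (-2.7083, 0).

(-2.7083,0); λ=-6 ⇒ h* = (65/24)/6 = 0.4514.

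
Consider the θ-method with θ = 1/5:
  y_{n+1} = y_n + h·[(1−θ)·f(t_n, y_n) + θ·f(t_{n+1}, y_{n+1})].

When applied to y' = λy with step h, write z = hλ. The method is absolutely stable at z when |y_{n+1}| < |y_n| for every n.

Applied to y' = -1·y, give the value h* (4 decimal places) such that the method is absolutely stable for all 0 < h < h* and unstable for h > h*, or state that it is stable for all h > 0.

(-3.3333,0); λ=-1 ⇒ h* = (10/3)/1 = 3.3333.

On y'=λy, z=hλ:
  y_{n+1} = y_n + z·[4/5·y_n + 1/5·y_{n+1}] ⇒ (1 − 1/5z)y_{n+1} = (1 + 4/5z)y_n
  ⇒ R(z) = (1 + 4/5z)/(1 − 1/5z).

Find x<0 with |R(x)|<1.
x=-0.42: |R|=0.6125
R=−1: 1+4/5x = −1+1/5x ⇒ -3/5x=2 ⇒ x=2/(-3/5)=-3.3333
Confirm numerically:
  x=-3.267: |R|=0.97593 <1
  x=-2.194: |R|=0.52488 <1
  x=-1.433: |R|=0.11379 <1
  x=-3.900: |R|=1.19101 >1
  x=-3.535: |R|=1.07088 >1
So |R|<1 on (-3.3333, 0).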